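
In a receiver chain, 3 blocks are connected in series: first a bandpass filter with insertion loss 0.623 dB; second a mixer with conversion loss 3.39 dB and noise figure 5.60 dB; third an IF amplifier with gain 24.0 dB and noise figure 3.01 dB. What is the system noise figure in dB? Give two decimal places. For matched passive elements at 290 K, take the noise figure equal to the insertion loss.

Convert to linear (a loss of L dB is a gain of −L dB): F_i = 10^(NF_i/10), G_i = 10^(G_i,dB/10)
  Stage 1: F_1 = 10^(0.623/10) = 1.154, G_1 = 10^(−0.623/10) = 0.8664
  Stage 2: F_2 = 10^(5.60/10) = 3.631, G_2 = 10^(−3.39/10) = 0.4581
  Stage 3: F_3 = 10^(3.01/10) = 2.000, G_3 = 10^(24.0/10) = 251.2
Friis cascade:
  F = 1.154 + (3.631 − 1)/0.8664 + (2.000 − 1)/0.3969 = 6.710
NF = 10 log₁₀(6.710) = 8.27 dB

8.27 dB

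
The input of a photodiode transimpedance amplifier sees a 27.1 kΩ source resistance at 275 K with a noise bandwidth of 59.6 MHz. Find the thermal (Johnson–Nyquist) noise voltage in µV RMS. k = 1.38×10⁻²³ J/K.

V_n = √(4kTRB)
4kTRB = 4 × 1.38×10⁻²³ × 275 × 2.71×10⁴ × 5.96×10⁷ = 2.45×10⁻⁸ V²
V_n = √(2.45×10⁻⁸) = 1.57×10⁻⁴ V = 157 µV

157 µV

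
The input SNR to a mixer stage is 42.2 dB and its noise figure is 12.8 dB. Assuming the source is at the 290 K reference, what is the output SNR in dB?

29.4 dB

By definition F = SNR_in/SNR_out, so in dB: SNR_out = SNR_in − NF
SNR_out = 42.2 − 12.8 = 29.4 dB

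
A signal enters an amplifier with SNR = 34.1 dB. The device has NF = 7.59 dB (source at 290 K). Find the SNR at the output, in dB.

By definition F = SNR_in/SNR_out, so in dB: SNR_out = SNR_in − NF
SNR_out = 34.1 − 7.59 = 26.51 dB

26.51 dB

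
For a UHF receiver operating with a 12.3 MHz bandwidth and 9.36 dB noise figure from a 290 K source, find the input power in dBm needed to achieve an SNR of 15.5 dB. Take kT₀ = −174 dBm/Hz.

Sensitivity = −174 + 10 log₁₀(B) + NF + SNR_min
= −174 + 70.9 + 9.36 + 15.5
= −78.24 dBm → −78.2 dBm

−78.2 dBm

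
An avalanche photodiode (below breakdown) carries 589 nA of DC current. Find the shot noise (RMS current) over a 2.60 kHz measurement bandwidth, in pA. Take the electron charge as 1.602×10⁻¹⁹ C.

22.2 pA

I_n = √(2qI·B)
2qI·B = 2 × 1.602×10⁻¹⁹ × 5.89×10⁻⁷ × 2.60×10³ = 4.91×10⁻²² A²
I_n = √(4.91×10⁻²²) = 2.22×10⁻¹¹ A = 22.2 pA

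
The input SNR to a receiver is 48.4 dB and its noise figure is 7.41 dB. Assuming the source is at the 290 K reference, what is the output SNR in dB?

By definition F = SNR_in/SNR_out, so in dB: SNR_out = SNR_in − NF
SNR_out = 48.4 − 7.41 = 40.99 dB

40.99 dB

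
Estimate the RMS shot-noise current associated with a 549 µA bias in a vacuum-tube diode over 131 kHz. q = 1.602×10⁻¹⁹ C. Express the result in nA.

I_n = √(2qI·B)
2qI·B = 2 × 1.602×10⁻¹⁹ × 5.49×10⁻⁴ × 1.31×10⁵ = 2.30×10⁻¹⁷ A²
I_n = √(2.30×10⁻¹⁷) = 4.80×10⁻⁹ A = 4.80 nA

4.80 nA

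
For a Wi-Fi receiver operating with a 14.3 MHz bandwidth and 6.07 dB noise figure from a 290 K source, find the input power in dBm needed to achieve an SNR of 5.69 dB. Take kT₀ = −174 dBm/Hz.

Sensitivity = −174 + 10 log₁₀(B) + NF + SNR_min
= −174 + 71.55 + 6.07 + 5.69
= −90.69 dBm → −90.7 dBm

−90.7 dBm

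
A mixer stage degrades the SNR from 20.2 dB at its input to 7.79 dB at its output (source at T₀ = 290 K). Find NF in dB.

12.41 dB

NF (dB) = SNR_in(dB) − SNR_out(dB) when the source is at T₀
NF = 20.2 − 7.79 = 12.41 dB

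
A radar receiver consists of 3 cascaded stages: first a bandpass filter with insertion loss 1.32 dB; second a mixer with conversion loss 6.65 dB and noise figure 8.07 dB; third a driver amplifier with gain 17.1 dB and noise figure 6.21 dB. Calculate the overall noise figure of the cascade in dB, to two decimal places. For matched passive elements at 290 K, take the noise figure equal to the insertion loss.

14.56 dB

Convert to linear (a loss of L dB is a gain of −L dB): F_i = 10^(NF_i/10), G_i = 10^(G_i,dB/10)
  Stage 1: F_1 = 10^(1.32/10) = 1.355, G_1 = 10^(−1.32/10) = 0.7379
  Stage 2: F_2 = 10^(8.07/10) = 6.412, G_2 = 10^(−6.65/10) = 0.2163
  Stage 3: F_3 = 10^(6.21/10) = 4.178, G_3 = 10^(17.1/10) = 51.29
Friis cascade:
  F = 1.355 + (6.412 − 1)/0.7379 + (4.178 − 1)/0.1596 = 28.61
NF = 10 log₁₀(28.61) = 14.56 dB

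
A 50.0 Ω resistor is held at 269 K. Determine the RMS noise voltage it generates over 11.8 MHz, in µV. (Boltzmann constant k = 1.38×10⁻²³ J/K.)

V_n = √(4kTRB)
4kTRB = 4 × 1.38×10⁻²³ × 269 × 5.00×10¹ × 1.18×10⁷ = 8.76×10⁻¹² V²
V_n = √(8.76×10⁻¹²) = 2.96×10⁻⁶ V = 2.96 µV

2.96 µV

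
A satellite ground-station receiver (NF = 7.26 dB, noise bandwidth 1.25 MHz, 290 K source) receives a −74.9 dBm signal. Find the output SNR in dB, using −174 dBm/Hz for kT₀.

Noise floor: N = −174 + 10 log₁₀(B) + NF
10 log₁₀(1.25×10⁶) = 60.97 dB
N = −174 + 60.97 + 7.26 = −105.77 dBm
SNR = P_sig − N = −74.9 − (−105.77) = 30.87 dB → 30.9 dB

30.9 dB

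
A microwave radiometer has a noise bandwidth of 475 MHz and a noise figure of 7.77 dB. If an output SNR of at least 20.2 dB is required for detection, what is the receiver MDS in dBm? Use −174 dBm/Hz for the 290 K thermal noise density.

Sensitivity = −174 + 10 log₁₀(B) + NF + SNR_min
= −174 + 86.77 + 7.77 + 20.2
= −59.26 dBm → −59.3 dBm

−59.3 dBm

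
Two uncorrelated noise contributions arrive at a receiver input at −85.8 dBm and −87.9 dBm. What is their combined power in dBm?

Convert to linear, add, convert back:
P₁ = 2.63×10⁻¹² W, P₂ = 1.62×10⁻¹² W
P_tot = 4.25×10⁻¹² W → 10 log₁₀(P_tot / 10⁻³) = −83.7 dBm

−83.7 dBm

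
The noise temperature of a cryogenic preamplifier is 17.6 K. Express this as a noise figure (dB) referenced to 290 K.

F = 1 + T_e/T₀ = 1 + 17.6/290 = 1.06069
NF = 10 log₁₀(1.06069) = 0.256 dB

0.256 dB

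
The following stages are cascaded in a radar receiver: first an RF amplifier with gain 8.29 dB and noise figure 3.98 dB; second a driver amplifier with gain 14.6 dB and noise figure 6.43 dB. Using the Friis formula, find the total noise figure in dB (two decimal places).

Convert to linear (a loss of L dB is a gain of −L dB): F_i = 10^(NF_i/10), G_i = 10^(G_i,dB/10)
  Stage 1: F_1 = 10^(3.98/10) = 2.500, G_1 = 10^(8.29/10) = 6.745
  Stage 2: F_2 = 10^(6.43/10) = 4.395, G_2 = 10^(14.6/10) = 28.84
Friis cascade:
  F = 2.500 + (4.395 − 1)/6.745 = 3.004
NF = 10 log₁₀(3.004) = 4.78 dB

4.78 dB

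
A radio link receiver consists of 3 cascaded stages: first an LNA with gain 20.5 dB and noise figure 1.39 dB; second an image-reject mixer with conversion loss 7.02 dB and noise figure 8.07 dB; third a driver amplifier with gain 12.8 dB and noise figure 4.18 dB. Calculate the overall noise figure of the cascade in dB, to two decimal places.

1.76 dB

Convert to linear (a loss of L dB is a gain of −L dB): F_i = 10^(NF_i/10), G_i = 10^(G_i,dB/10)
  Stage 1: F_1 = 10^(1.39/10) = 1.377, G_1 = 10^(20.5/10) = 112.2
  Stage 2: F_2 = 10^(8.07/10) = 6.412, G_2 = 10^(−7.02/10) = 0.1986
  Stage 3: F_3 = 10^(4.18/10) = 2.618, G_3 = 10^(12.8/10) = 19.05
Friis cascade:
  F = 1.377 + (6.412 − 1)/112.2 + (2.618 − 1)/22.28 = 1.498
NF = 10 log₁₀(1.498) = 1.76 dB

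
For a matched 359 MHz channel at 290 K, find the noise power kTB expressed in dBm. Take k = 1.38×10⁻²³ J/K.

P_n = kTB = 1.38×10⁻²³ × 290 × 3.59×10⁸ = 1.44×10⁻¹² W
In dBm: 10 log₁₀(1.44×10⁻¹² / 10⁻³) = −88.4 dBm

−88.4 dBm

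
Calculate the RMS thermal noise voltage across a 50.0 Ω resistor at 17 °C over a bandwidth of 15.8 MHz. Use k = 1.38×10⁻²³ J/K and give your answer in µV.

T = 17 °C + 273.15 = 290.15 K
V_n = √(4kTRB)
4kTRB = 4 × 1.38×10⁻²³ × 290.15 × 5.00×10¹ × 1.58×10⁷ = 1.27×10⁻¹¹ V²
V_n = √(1.27×10⁻¹¹) = 3.56×10⁻⁶ V = 3.56 µV

3.56 µV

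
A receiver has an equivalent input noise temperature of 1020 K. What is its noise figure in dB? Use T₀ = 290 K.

F = 1 + T_e/T₀ = 1 + 1020/290 = 4.51724
NF = 10 log₁₀(4.51724) = 6.55 dB

6.55 dB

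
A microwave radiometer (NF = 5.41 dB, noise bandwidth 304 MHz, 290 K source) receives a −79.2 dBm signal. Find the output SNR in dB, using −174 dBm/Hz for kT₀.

Noise floor: N = −174 + 10 log₁₀(B) + NF
10 log₁₀(3.04×10⁸) = 84.83 dB
N = −174 + 84.83 + 5.41 = −83.76 dBm
SNR = P_sig − N = −79.2 − (−83.76) = 4.56 dB → 4.6 dB

4.6 dB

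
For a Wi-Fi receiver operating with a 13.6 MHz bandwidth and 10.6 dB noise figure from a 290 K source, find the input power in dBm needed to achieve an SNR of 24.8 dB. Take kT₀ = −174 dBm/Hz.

Sensitivity = −174 + 10 log₁₀(B) + NF + SNR_min
= −174 + 71.34 + 10.6 + 24.8
= −67.26 dBm → −67.3 dBm

−67.3 dBm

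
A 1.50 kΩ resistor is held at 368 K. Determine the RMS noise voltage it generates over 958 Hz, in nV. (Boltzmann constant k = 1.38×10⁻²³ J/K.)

V_n = √(4kTRB)
4kTRB = 4 × 1.38×10⁻²³ × 368 × 1.50×10³ × 9.58×10² = 2.92×10⁻¹⁴ V²
V_n = √(2.92×10⁻¹⁴) = 1.71×10⁻⁷ V = 171 nV

171 nV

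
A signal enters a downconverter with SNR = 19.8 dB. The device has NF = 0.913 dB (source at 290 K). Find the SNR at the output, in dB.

By definition F = SNR_in/SNR_out, so in dB: SNR_out = SNR_in − NF
SNR_out = 19.8 − 0.913 = 18.887 dB

18.887 dB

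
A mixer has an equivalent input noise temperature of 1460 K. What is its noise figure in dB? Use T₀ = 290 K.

7.81 dB

F = 1 + T_e/T₀ = 1 + 1460/290 = 6.03448
NF = 10 log₁₀(6.03448) = 7.81 dB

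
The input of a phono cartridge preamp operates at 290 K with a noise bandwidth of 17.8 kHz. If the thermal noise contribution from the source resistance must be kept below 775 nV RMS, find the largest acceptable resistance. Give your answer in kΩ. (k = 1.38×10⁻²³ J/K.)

2.11 kΩ

Johnson–Nyquist: V_n = √(4kTRB) ⇒ R = V_n² / (4kTB)
4kTB = 4 × 1.38×10⁻²³ × 290 × 1.78×10⁴ = 2.85×10⁻¹⁶
R = (7.75×10⁻⁷)² / 2.85×10⁻¹⁶ = 2.11×10³ Ω = 2.11 kΩ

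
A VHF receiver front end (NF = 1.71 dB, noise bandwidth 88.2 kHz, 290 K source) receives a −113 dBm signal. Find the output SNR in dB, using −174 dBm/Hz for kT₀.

9.8 dB

Noise floor: N = −174 + 10 log₁₀(B) + NF
10 log₁₀(8.82×10⁴) = 49.45 dB
N = −174 + 49.45 + 1.71 = −122.84 dBm
SNR = P_sig − N = −113 − (−122.84) = 9.84 dB → 9.8 dB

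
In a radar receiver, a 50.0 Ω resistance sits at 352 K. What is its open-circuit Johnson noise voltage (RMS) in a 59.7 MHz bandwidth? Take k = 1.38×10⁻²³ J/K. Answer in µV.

V_n = √(4kTRB)
4kTRB = 4 × 1.38×10⁻²³ × 352 × 5.00×10¹ × 5.97×10⁷ = 5.80×10⁻¹¹ V²
V_n = √(5.80×10⁻¹¹) = 7.62×10⁻⁶ V = 7.62 µV

7.62 µV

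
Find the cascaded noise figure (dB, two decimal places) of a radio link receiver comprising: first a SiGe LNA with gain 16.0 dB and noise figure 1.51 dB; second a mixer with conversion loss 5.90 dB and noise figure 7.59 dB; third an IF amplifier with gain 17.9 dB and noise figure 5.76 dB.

Convert to linear (a loss of L dB is a gain of −L dB): F_i = 10^(NF_i/10), G_i = 10^(G_i,dB/10)
  Stage 1: F_1 = 10^(1.51/10) = 1.416, G_1 = 10^(16.0/10) = 39.81
  Stage 2: F_2 = 10^(7.59/10) = 5.741, G_2 = 10^(−5.90/10) = 0.2570
  Stage 3: F_3 = 10^(5.76/10) = 3.767, G_3 = 10^(17.9/10) = 61.66
Friis cascade:
  F = 1.416 + (5.741 − 1)/39.81 + (3.767 − 1)/10.23 = 1.805
NF = 10 log₁₀(1.805) = 2.57 dB

2.57 dB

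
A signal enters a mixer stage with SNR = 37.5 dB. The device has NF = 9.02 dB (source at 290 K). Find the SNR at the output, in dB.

By definition F = SNR_in/SNR_out, so in dB: SNR_out = SNR_in − NF
SNR_out = 37.5 − 9.02 = 28.48 dB

28.48 dB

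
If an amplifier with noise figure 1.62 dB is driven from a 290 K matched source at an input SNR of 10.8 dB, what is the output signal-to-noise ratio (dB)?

By definition F = SNR_in/SNR_out, so in dB: SNR_out = SNR_in − NF
SNR_out = 10.8 − 1.62 = 9.18 dB

9.18 dB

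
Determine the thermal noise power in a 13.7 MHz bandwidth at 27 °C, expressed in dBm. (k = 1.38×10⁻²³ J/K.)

−102.5 dBm

T = 27 °C + 273.15 = 300.15 K
P_n = kTB = 1.38×10⁻²³ × 300.15 × 1.37×10⁷ = 5.67×10⁻¹⁴ W
In dBm: 10 log₁₀(5.67×10⁻¹⁴ / 10⁻³) = −102.5 dBm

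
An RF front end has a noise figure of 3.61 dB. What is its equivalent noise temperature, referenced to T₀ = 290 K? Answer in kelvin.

F = 10^(3.61/10) = 2.29615
T_e = (F − 1)·T₀ = (2.29615 − 1) × 290 = 376 K

376 K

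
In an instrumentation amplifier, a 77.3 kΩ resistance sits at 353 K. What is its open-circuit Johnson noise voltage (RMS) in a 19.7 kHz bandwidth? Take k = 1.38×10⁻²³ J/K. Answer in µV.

5.45 µV

V_n = √(4kTRB)
4kTRB = 4 × 1.38×10⁻²³ × 353 × 7.73×10⁴ × 1.97×10⁴ = 2.97×10⁻¹¹ V²
V_n = √(2.97×10⁻¹¹) = 5.45×10⁻⁶ V = 5.45 µV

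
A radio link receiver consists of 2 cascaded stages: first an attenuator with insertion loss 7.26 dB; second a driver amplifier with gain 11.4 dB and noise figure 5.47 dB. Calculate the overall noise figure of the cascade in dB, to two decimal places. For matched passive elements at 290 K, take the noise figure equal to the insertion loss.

12.73 dB

Convert to linear (a loss of L dB is a gain of −L dB): F_i = 10^(NF_i/10), G_i = 10^(G_i,dB/10)
  Stage 1: F_1 = 10^(7.26/10) = 5.321, G_1 = 10^(−7.26/10) = 0.1879
  Stage 2: F_2 = 10^(5.47/10) = 3.524, G_2 = 10^(11.4/10) = 13.80
Friis cascade:
  F = 5.321 + (3.524 − 1)/0.1879 = 18.75
NF = 10 log₁₀(18.75) = 12.73 dB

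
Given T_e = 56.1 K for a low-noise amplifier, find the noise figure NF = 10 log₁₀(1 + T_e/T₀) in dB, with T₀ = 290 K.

F = 1 + T_e/T₀ = 1 + 56.1/290 = 1.19345
NF = 10 log₁₀(1.19345) = 0.768 dB

0.768 dB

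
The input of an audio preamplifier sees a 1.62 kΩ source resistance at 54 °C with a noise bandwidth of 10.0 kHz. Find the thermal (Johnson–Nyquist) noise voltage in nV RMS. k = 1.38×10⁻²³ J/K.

541 nV

T = 54 °C + 273.15 = 327.15 K
V_n = √(4kTRB)
4kTRB = 4 × 1.38×10⁻²³ × 327.15 × 1.62×10³ × 1.00×10⁴ = 2.93×10⁻¹³ V²
V_n = √(2.93×10⁻¹³) = 5.41×10⁻⁷ V = 541 nV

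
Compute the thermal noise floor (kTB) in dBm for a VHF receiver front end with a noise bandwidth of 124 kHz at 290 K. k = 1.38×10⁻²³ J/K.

P_n = kTB = 1.38×10⁻²³ × 290 × 1.24×10⁵ = 4.96×10⁻¹⁶ W
In dBm: 10 log₁₀(4.96×10⁻¹⁶ / 10⁻³) = −123.0 dBm

−123.0 dBm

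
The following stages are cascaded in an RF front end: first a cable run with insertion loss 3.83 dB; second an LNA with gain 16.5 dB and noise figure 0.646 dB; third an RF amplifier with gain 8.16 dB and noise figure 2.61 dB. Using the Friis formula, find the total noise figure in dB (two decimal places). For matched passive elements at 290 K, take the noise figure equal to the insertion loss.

4.54 dB

Convert to linear (a loss of L dB is a gain of −L dB): F_i = 10^(NF_i/10), G_i = 10^(G_i,dB/10)
  Stage 1: F_1 = 10^(3.83/10) = 2.415, G_1 = 10^(−3.83/10) = 0.4140
  Stage 2: F_2 = 10^(0.646/10) = 1.160, G_2 = 10^(16.5/10) = 44.67
  Stage 3: F_3 = 10^(2.61/10) = 1.824, G_3 = 10^(8.16/10) = 6.546
Friis cascade:
  F = 2.415 + (1.160 − 1)/0.4140 + (1.824 − 1)/18.49 = 2.847
NF = 10 log₁₀(2.847) = 4.54 dB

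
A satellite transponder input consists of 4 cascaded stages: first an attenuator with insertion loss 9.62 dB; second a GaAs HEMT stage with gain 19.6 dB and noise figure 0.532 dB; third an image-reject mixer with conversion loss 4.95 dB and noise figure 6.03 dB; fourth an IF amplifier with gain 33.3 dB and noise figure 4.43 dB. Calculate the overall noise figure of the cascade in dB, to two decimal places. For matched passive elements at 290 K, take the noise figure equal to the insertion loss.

10.50 dB

Convert to linear (a loss of L dB is a gain of −L dB): F_i = 10^(NF_i/10), G_i = 10^(G_i,dB/10)
  Stage 1: F_1 = 10^(9.62/10) = 9.162, G_1 = 10^(−9.62/10) = 0.1091
  Stage 2: F_2 = 10^(0.532/10) = 1.130, G_2 = 10^(19.6/10) = 91.20
  Stage 3: F_3 = 10^(6.03/10) = 4.009, G_3 = 10^(−4.95/10) = 0.3199
  Stage 4: F_4 = 10^(4.43/10) = 2.773, G_4 = 10^(33.3/10) = 2138
Friis cascade:
  F = 9.162 + (1.130 − 1)/0.1091 + (4.009 − 1)/9.954 + (2.773 − 1)/3.184 = 11.22
NF = 10 log₁₀(11.22) = 10.50 dB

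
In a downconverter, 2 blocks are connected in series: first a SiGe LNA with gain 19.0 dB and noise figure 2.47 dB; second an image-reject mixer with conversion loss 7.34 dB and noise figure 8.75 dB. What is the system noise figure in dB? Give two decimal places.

Convert to linear (a loss of L dB is a gain of −L dB): F_i = 10^(NF_i/10), G_i = 10^(G_i,dB/10)
  Stage 1: F_1 = 10^(2.47/10) = 1.766, G_1 = 10^(19.0/10) = 79.43
  Stage 2: F_2 = 10^(8.75/10) = 7.499, G_2 = 10^(−7.34/10) = 0.1845
Friis cascade:
  F = 1.766 + (7.499 − 1)/79.43 = 1.848
NF = 10 log₁₀(1.848) = 2.67 dB

2.67 dB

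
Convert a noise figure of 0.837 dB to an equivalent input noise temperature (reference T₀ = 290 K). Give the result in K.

61.6 K

F = 10^(0.837/10) = 1.21255
T_e = (F − 1)·T₀ = (1.21255 − 1) × 290 = 61.6 K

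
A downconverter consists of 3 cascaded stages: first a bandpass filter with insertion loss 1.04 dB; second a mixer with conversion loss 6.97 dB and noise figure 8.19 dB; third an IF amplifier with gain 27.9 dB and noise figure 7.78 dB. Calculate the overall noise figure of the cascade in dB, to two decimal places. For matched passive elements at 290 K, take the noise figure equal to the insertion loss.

16.02 dB

Convert to linear (a loss of L dB is a gain of −L dB): F_i = 10^(NF_i/10), G_i = 10^(G_i,dB/10)
  Stage 1: F_1 = 10^(1.04/10) = 1.271, G_1 = 10^(−1.04/10) = 0.7870
  Stage 2: F_2 = 10^(8.19/10) = 6.592, G_2 = 10^(−6.97/10) = 0.2009
  Stage 3: F_3 = 10^(7.78/10) = 5.998, G_3 = 10^(27.9/10) = 616.6
Friis cascade:
  F = 1.271 + (6.592 − 1)/0.7870 + (5.998 − 1)/0.1581 = 39.98
NF = 10 log₁₀(39.98) = 16.02 dB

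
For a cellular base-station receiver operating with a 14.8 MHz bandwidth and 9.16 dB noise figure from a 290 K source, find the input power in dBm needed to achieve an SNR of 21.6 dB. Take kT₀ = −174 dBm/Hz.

Sensitivity = −174 + 10 log₁₀(B) + NF + SNR_min
= −174 + 71.7 + 9.16 + 21.6
= −71.54 dBm → −71.5 dBm

−71.5 dBm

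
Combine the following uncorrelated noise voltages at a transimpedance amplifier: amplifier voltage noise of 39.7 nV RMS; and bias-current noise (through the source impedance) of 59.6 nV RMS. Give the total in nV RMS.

71.6 nV

Uncorrelated sources add in power (mean-square): V_tot = √(ΣV_i²)
V_tot = √[(3.97×10⁻⁸)² + (5.96×10⁻⁸)²] = 7.16×10⁻⁸ V = 71.6 nV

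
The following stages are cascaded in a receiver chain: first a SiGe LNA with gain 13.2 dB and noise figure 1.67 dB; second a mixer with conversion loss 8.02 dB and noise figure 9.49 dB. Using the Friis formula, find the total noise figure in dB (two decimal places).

Convert to linear (a loss of L dB is a gain of −L dB): F_i = 10^(NF_i/10), G_i = 10^(G_i,dB/10)
  Stage 1: F_1 = 10^(1.67/10) = 1.469, G_1 = 10^(13.2/10) = 20.89
  Stage 2: F_2 = 10^(9.49/10) = 8.892, G_2 = 10^(−8.02/10) = 0.1578
Friis cascade:
  F = 1.469 + (8.892 − 1)/20.89 = 1.847
NF = 10 log₁₀(1.847) = 2.66 dB

2.66 dB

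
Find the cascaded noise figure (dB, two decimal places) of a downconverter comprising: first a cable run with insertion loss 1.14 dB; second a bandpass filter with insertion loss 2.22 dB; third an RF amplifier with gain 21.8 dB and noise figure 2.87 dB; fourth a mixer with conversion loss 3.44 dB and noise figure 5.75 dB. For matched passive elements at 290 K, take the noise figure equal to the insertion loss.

Convert to linear (a loss of L dB is a gain of −L dB): F_i = 10^(NF_i/10), G_i = 10^(G_i,dB/10)
  Stage 1: F_1 = 10^(1.14/10) = 1.300, G_1 = 10^(−1.14/10) = 0.7691
  Stage 2: F_2 = 10^(2.22/10) = 1.667, G_2 = 10^(−2.22/10) = 0.5998
  Stage 3: F_3 = 10^(2.87/10) = 1.936, G_3 = 10^(21.8/10) = 151.4
  Stage 4: F_4 = 10^(5.75/10) = 3.758, G_4 = 10^(−3.44/10) = 0.4529
Friis cascade:
  F = 1.300 + (1.667 − 1)/0.7691 + (1.936 − 1)/0.4613 + (3.758 − 1)/69.82 = 4.237
NF = 10 log₁₀(4.237) = 6.27 dB

6.27 dB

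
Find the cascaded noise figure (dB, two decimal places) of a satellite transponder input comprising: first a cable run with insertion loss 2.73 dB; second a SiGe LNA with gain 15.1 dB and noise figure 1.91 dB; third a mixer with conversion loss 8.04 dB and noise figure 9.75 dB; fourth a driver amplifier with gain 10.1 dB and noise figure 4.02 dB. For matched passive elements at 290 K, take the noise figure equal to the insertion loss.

5.98 dB

Convert to linear (a loss of L dB is a gain of −L dB): F_i = 10^(NF_i/10), G_i = 10^(G_i,dB/10)
  Stage 1: F_1 = 10^(2.73/10) = 1.875, G_1 = 10^(−2.73/10) = 0.5333
  Stage 2: F_2 = 10^(1.91/10) = 1.552, G_2 = 10^(15.1/10) = 32.36
  Stage 3: F_3 = 10^(9.75/10) = 9.441, G_3 = 10^(−8.04/10) = 0.1570
  Stage 4: F_4 = 10^(4.02/10) = 2.523, G_4 = 10^(10.1/10) = 10.23
Friis cascade:
  F = 1.875 + (1.552 − 1)/0.5333 + (9.441 − 1)/17.26 + (2.523 − 1)/2.710 = 3.962
NF = 10 log₁₀(3.962) = 5.98 dB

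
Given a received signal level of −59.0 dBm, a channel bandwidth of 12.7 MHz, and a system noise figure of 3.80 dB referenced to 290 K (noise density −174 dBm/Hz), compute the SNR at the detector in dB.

Noise floor: N = −174 + 10 log₁₀(B) + NF
10 log₁₀(1.27×10⁷) = 71.04 dB
N = −174 + 71.04 + 3.80 = −99.16 dBm
SNR = P_sig − N = −59.0 − (−99.16) = 40.16 dB → 40.2 dB

40.2 dB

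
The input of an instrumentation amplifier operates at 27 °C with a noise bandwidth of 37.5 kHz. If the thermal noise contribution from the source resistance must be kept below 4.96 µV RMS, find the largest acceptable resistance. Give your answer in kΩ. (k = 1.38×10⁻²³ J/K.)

39.6 kΩ

T = 27 °C + 273.15 = 300.15 K
Johnson–Nyquist: V_n = √(4kTRB) ⇒ R = V_n² / (4kTB)
4kTB = 4 × 1.38×10⁻²³ × 300.15 × 3.75×10⁴ = 6.21×10⁻¹⁶
R = (4.96×10⁻⁶)² / 6.21×10⁻¹⁶ = 3.96×10⁴ Ω = 39.6 kΩ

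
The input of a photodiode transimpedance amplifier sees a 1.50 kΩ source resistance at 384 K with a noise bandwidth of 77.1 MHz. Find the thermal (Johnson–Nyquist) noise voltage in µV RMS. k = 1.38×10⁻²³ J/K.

49.5 µV

V_n = √(4kTRB)
4kTRB = 4 × 1.38×10⁻²³ × 384 × 1.50×10³ × 7.71×10⁷ = 2.45×10⁻⁹ V²
V_n = √(2.45×10⁻⁹) = 4.95×10⁻⁵ V = 49.5 µV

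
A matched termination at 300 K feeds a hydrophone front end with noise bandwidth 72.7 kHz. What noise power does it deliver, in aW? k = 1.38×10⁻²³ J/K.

301 aW

P_n = kTB = 1.38×10⁻²³ × 300 × 7.27×10⁴ = 3.01×10⁻¹⁶ W = 301 aW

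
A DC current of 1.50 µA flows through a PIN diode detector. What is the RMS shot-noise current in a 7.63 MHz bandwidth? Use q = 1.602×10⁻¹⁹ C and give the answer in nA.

1.91 nA

I_n = √(2qI·B)
2qI·B = 2 × 1.602×10⁻¹⁹ × 1.50×10⁻⁶ × 7.63×10⁶ = 3.67×10⁻¹⁸ A²
I_n = √(3.67×10⁻¹⁸) = 1.91×10⁻⁹ A = 1.91 nA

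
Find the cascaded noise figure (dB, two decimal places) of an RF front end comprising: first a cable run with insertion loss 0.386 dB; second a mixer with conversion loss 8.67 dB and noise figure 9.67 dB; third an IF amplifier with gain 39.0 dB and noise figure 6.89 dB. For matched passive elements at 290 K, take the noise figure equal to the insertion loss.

Convert to linear (a loss of L dB is a gain of −L dB): F_i = 10^(NF_i/10), G_i = 10^(G_i,dB/10)
  Stage 1: F_1 = 10^(0.386/10) = 1.093, G_1 = 10^(−0.386/10) = 0.9150
  Stage 2: F_2 = 10^(9.67/10) = 9.268, G_2 = 10^(−8.67/10) = 0.1358
  Stage 3: F_3 = 10^(6.89/10) = 4.887, G_3 = 10^(39.0/10) = 7943
Friis cascade:
  F = 1.093 + (9.268 − 1)/0.9150 + (4.887 − 1)/0.1243 = 41.40
NF = 10 log₁₀(41.40) = 16.17 dB

16.17 dB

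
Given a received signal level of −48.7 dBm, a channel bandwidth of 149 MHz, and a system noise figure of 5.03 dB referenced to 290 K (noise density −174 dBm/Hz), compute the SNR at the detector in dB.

Noise floor: N = −174 + 10 log₁₀(B) + NF
10 log₁₀(1.49×10⁸) = 81.73 dB
N = −174 + 81.73 + 5.03 = −87.24 dBm
SNR = P_sig − N = −48.7 − (−87.24) = 38.54 dB → 38.5 dB

38.5 dB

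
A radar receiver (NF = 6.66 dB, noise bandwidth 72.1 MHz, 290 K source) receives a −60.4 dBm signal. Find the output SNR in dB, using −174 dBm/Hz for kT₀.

28.4 dB

Noise floor: N = −174 + 10 log₁₀(B) + NF
10 log₁₀(7.21×10⁷) = 78.58 dB
N = −174 + 78.58 + 6.66 = −88.76 dBm
SNR = P_sig − N = −60.4 − (−88.76) = 28.36 dB → 28.4 dB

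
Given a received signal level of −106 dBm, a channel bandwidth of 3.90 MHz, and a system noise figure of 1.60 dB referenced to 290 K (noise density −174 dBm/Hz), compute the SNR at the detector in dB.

0.5 dB

Noise floor: N = −174 + 10 log₁₀(B) + NF
10 log₁₀(3.90×10⁶) = 65.91 dB
N = −174 + 65.91 + 1.60 = −106.49 dBm
SNR = P_sig − N = −106 − (−106.49) = 0.49 dB → 0.5 dB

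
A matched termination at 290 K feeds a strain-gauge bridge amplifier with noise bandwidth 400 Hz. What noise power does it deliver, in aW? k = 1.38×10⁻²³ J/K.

1.60 aW

P_n = kTB = 1.38×10⁻²³ × 290 × 4.00×10² = 1.60×10⁻¹⁸ W = 1.60 aW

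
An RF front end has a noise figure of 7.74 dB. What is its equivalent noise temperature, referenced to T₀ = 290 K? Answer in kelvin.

F = 10^(7.74/10) = 5.94292
T_e = (F − 1)·T₀ = (5.94292 − 1) × 290 = 1433 K

1433 K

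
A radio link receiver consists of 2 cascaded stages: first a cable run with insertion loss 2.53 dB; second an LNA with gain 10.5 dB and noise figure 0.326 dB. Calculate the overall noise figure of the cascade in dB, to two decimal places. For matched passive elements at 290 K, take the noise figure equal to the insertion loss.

Convert to linear (a loss of L dB is a gain of −L dB): F_i = 10^(NF_i/10), G_i = 10^(G_i,dB/10)
  Stage 1: F_1 = 10^(2.53/10) = 1.791, G_1 = 10^(−2.53/10) = 0.5585
  Stage 2: F_2 = 10^(0.326/10) = 1.078, G_2 = 10^(10.5/10) = 11.22
Friis cascade:
  F = 1.791 + (1.078 − 1)/0.5585 = 1.930
NF = 10 log₁₀(1.930) = 2.86 dB

2.86 dB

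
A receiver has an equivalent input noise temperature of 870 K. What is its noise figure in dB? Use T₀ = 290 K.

F = 1 + T_e/T₀ = 1 + 870/290 = 4
NF = 10 log₁₀(4) = 6.02 dB

6.02 dB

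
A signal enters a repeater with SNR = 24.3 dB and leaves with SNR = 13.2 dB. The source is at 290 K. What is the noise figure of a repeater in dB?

11.1 dB

NF (dB) = SNR_in(dB) − SNR_out(dB) when the source is at T₀
NF = 24.3 − 13.2 = 11.1 dB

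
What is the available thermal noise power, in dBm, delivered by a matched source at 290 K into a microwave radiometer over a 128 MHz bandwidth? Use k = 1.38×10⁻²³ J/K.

P_n = kTB = 1.38×10⁻²³ × 290 × 1.28×10⁸ = 5.12×10⁻¹³ W
In dBm: 10 log₁₀(5.12×10⁻¹³ / 10⁻³) = −92.9 dBm

−92.9 dBm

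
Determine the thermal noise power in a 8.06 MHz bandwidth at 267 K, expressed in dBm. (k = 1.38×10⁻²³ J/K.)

P_n = kTB = 1.38×10⁻²³ × 267 × 8.06×10⁶ = 2.97×10⁻¹⁴ W
In dBm: 10 log₁₀(2.97×10⁻¹⁴ / 10⁻³) = −105.3 dBm

−105.3 dBm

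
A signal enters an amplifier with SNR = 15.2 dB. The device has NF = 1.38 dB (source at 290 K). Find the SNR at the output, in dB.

By definition F = SNR_in/SNR_out, so in dB: SNR_out = SNR_in − NF
SNR_out = 15.2 − 1.38 = 13.82 dB

13.82 dB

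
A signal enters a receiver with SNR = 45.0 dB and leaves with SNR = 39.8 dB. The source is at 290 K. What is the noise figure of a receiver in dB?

5.2 dB

NF (dB) = SNR_in(dB) − SNR_out(dB) when the source is at T₀
NF = 45.0 − 39.8 = 5.2 dB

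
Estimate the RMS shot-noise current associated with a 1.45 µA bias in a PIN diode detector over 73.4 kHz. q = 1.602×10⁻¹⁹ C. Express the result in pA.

I_n = √(2qI·B)
2qI·B = 2 × 1.602×10⁻¹⁹ × 1.45×10⁻⁶ × 7.34×10⁴ = 3.41×10⁻²⁰ A²
I_n = √(3.41×10⁻²⁰) = 1.85×10⁻¹⁰ A = 185 pA

185 pA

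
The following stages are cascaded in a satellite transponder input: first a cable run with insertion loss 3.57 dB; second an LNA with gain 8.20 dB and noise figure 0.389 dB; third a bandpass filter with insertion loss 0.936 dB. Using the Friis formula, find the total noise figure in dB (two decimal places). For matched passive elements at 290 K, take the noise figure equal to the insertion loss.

4.10 dB

Convert to linear (a loss of L dB is a gain of −L dB): F_i = 10^(NF_i/10), G_i = 10^(G_i,dB/10)
  Stage 1: F_1 = 10^(3.57/10) = 2.275, G_1 = 10^(−3.57/10) = 0.4395
  Stage 2: F_2 = 10^(0.389/10) = 1.094, G_2 = 10^(8.20/10) = 6.607
  Stage 3: F_3 = 10^(0.936/10) = 1.241, G_3 = 10^(−0.936/10) = 0.8061
Friis cascade:
  F = 2.275 + (1.094 − 1)/0.4395 + (1.241 − 1)/2.904 = 2.571
NF = 10 log₁₀(2.571) = 4.10 dB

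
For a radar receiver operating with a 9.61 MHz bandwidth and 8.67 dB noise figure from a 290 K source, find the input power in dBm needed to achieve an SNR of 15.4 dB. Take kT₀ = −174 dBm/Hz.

−80.1 dBm

Sensitivity = −174 + 10 log₁₀(B) + NF + SNR_min
= −174 + 69.83 + 8.67 + 15.4
= −80.10 dBm → −80.1 dBm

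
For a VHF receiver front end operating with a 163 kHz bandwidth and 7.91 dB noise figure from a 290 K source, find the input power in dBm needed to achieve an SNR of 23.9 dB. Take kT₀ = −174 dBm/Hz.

Sensitivity = −174 + 10 log₁₀(B) + NF + SNR_min
= −174 + 52.12 + 7.91 + 23.9
= −90.07 dBm → −90.1 dBm

−90.1 dBm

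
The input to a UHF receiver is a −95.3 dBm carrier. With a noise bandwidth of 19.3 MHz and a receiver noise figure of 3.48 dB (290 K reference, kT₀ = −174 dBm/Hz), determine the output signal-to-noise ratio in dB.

Noise floor: N = −174 + 10 log₁₀(B) + NF
10 log₁₀(1.93×10⁷) = 72.86 dB
N = −174 + 72.86 + 3.48 = −97.66 dBm
SNR = P_sig − N = −95.3 − (−97.66) = 2.36 dB → 2.4 dB

2.4 dB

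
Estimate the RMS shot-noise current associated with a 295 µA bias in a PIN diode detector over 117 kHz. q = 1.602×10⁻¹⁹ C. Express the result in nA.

I_n = √(2qI·B)
2qI·B = 2 × 1.602×10⁻¹⁹ × 2.95×10⁻⁴ × 1.17×10⁵ = 1.11×10⁻¹⁷ A²
I_n = √(1.11×10⁻¹⁷) = 3.33×10⁻⁹ A = 3.33 nA

3.33 nA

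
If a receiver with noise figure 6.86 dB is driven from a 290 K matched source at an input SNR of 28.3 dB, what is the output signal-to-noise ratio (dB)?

21.44 dB

By definition F = SNR_in/SNR_out, so in dB: SNR_out = SNR_in − NF
SNR_out = 28.3 − 6.86 = 21.44 dB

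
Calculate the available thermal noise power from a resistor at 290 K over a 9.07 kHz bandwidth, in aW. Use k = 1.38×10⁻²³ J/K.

36.3 aW

P_n = kTB = 1.38×10⁻²³ × 290 × 9.07×10³ = 3.63×10⁻¹⁷ W = 36.3 aW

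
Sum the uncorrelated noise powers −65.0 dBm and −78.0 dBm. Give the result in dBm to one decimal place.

−64.8 dBm

Convert to linear, add, convert back:
P₁ = 3.16×10⁻¹⁰ W, P₂ = 1.58×10⁻¹¹ W
P_tot = 3.32×10⁻¹⁰ W → 10 log₁₀(P_tot / 10⁻³) = −64.8 dBm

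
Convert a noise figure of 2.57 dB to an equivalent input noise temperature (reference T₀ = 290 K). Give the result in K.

F = 10^(2.57/10) = 1.80717
T_e = (F − 1)·T₀ = (1.80717 − 1) × 290 = 234 K

234 K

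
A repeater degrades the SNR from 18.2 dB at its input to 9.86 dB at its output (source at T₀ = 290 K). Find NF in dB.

8.34 dB

NF (dB) = SNR_in(dB) − SNR_out(dB) when the source is at T₀
NF = 18.2 − 9.86 = 8.34 dB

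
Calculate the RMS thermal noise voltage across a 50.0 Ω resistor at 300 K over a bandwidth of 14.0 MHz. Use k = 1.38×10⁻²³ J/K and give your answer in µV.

3.40 µV

V_n = √(4kTRB)
4kTRB = 4 × 1.38×10⁻²³ × 300 × 5.00×10¹ × 1.40×10⁷ = 1.16×10⁻¹¹ V²
V_n = √(1.16×10⁻¹¹) = 3.40×10⁻⁶ V = 3.40 µV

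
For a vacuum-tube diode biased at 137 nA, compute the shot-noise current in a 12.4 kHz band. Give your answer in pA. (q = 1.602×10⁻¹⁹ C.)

23.3 pA

I_n = √(2qI·B)
2qI·B = 2 × 1.602×10⁻¹⁹ × 1.37×10⁻⁷ × 1.24×10⁴ = 5.44×10⁻²² A²
I_n = √(5.44×10⁻²²) = 2.33×10⁻¹¹ A = 23.3 pA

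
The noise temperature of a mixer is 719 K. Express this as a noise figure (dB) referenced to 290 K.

F = 1 + T_e/T₀ = 1 + 719/290 = 3.47931
NF = 10 log₁₀(3.47931) = 5.41 dB

5.41 dB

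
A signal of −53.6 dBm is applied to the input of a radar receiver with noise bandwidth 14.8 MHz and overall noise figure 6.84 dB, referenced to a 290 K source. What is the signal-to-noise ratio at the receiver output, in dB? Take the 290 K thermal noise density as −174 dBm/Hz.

Noise floor: N = −174 + 10 log₁₀(B) + NF
10 log₁₀(1.48×10⁷) = 71.7 dB
N = −174 + 71.7 + 6.84 = −95.46 dBm
SNR = P_sig − N = −53.6 − (−95.46) = 41.86 dB → 41.9 dB

41.9 dB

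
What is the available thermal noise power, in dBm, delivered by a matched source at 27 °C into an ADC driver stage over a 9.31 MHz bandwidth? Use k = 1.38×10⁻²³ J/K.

T = 27 °C + 273.15 = 300.15 K
P_n = kTB = 1.38×10⁻²³ × 300.15 × 9.31×10⁶ = 3.86×10⁻¹⁴ W
In dBm: 10 log₁₀(3.86×10⁻¹⁴ / 10⁻³) = −104.1 dBm

−104.1 dBm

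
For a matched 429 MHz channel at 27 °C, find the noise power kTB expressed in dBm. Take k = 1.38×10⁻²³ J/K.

T = 27 °C + 273.15 = 300.15 K
P_n = kTB = 1.38×10⁻²³ × 300.15 × 4.29×10⁸ = 1.78×10⁻¹² W
In dBm: 10 log₁₀(1.78×10⁻¹² / 10⁻³) = −87.5 dBm

−87.5 dBm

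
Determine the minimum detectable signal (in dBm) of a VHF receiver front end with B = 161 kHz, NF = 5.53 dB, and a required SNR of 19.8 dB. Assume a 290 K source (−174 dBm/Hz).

−96.6 dBm

Sensitivity = −174 + 10 log₁₀(B) + NF + SNR_min
= −174 + 52.07 + 5.53 + 19.8
= −96.60 dBm → −96.6 dBm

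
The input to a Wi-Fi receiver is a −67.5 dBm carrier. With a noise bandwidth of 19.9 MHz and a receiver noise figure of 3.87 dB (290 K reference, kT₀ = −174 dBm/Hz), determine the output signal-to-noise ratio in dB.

29.6 dB

Noise floor: N = −174 + 10 log₁₀(B) + NF
10 log₁₀(1.99×10⁷) = 72.99 dB
N = −174 + 72.99 + 3.87 = −97.14 dBm
SNR = P_sig − N = −67.5 − (−97.14) = 29.64 dB → 29.6 dB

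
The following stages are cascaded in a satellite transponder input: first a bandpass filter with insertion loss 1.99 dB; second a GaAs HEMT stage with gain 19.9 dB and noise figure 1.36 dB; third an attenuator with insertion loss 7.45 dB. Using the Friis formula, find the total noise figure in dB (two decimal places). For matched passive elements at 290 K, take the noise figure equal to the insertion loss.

3.50 dB

Convert to linear (a loss of L dB is a gain of −L dB): F_i = 10^(NF_i/10), G_i = 10^(G_i,dB/10)
  Stage 1: F_1 = 10^(1.99/10) = 1.581, G_1 = 10^(−1.99/10) = 0.6324
  Stage 2: F_2 = 10^(1.36/10) = 1.368, G_2 = 10^(19.9/10) = 97.72
  Stage 3: F_3 = 10^(7.45/10) = 5.559, G_3 = 10^(−7.45/10) = 0.1799
Friis cascade:
  F = 1.581 + (1.368 − 1)/0.6324 + (5.559 − 1)/61.80 = 2.236
NF = 10 log₁₀(2.236) = 3.50 dB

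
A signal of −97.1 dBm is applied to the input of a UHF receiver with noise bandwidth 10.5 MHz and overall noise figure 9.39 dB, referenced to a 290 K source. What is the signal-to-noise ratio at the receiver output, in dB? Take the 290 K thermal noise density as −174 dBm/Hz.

Noise floor: N = −174 + 10 log₁₀(B) + NF
10 log₁₀(1.05×10⁷) = 70.21 dB
N = −174 + 70.21 + 9.39 = −94.40 dBm
SNR = P_sig − N = −97.1 − (−94.40) = −2.70 dB → −2.7 dB

−2.7 dB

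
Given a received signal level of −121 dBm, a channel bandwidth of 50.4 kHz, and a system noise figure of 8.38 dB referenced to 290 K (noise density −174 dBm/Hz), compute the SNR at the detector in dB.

−2.4 dB

Noise floor: N = −174 + 10 log₁₀(B) + NF
10 log₁₀(5.04×10⁴) = 47.02 dB
N = −174 + 47.02 + 8.38 = −118.60 dBm
SNR = P_sig − N = −121 − (−118.60) = −2.40 dB → −2.4 dB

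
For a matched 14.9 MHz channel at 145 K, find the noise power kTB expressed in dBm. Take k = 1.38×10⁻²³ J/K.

P_n = kTB = 1.38×10⁻²³ × 145 × 1.49×10⁷ = 2.98×10⁻¹⁴ W
In dBm: 10 log₁₀(2.98×10⁻¹⁴ / 10⁻³) = −105.3 dBm

−105.3 dBm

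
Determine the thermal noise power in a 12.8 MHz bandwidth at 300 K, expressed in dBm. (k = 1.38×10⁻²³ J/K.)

−102.8 dBm

P_n = kTB = 1.38×10⁻²³ × 300 × 1.28×10⁷ = 5.30×10⁻¹⁴ W
In dBm: 10 log₁₀(5.30×10⁻¹⁴ / 10⁻³) = −102.8 dBm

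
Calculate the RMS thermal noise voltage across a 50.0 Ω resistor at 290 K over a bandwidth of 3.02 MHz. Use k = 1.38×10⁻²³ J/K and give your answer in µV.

1.55 µV

V_n = √(4kTRB)
4kTRB = 4 × 1.38×10⁻²³ × 290 × 5.00×10¹ × 3.02×10⁶ = 2.42×10⁻¹² V²
V_n = √(2.42×10⁻¹²) = 1.55×10⁻⁶ V = 1.55 µV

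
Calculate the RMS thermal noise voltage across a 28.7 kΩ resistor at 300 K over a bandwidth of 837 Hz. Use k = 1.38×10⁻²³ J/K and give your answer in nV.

V_n = √(4kTRB)
4kTRB = 4 × 1.38×10⁻²³ × 300 × 2.87×10⁴ × 8.37×10² = 3.98×10⁻¹³ V²
V_n = √(3.98×10⁻¹³) = 6.31×10⁻⁷ V = 631 nV

631 nV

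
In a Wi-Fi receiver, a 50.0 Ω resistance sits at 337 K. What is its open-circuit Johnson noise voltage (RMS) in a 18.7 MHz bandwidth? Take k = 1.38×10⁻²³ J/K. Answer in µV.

4.17 µV

V_n = √(4kTRB)
4kTRB = 4 × 1.38×10⁻²³ × 337 × 5.00×10¹ × 1.87×10⁷ = 1.74×10⁻¹¹ V²
V_n = √(1.74×10⁻¹¹) = 4.17×10⁻⁶ V = 4.17 µV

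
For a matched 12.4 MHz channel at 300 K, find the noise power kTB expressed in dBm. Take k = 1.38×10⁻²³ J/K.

P_n = kTB = 1.38×10⁻²³ × 300 × 1.24×10⁷ = 5.13×10⁻¹⁴ W
In dBm: 10 log₁₀(5.13×10⁻¹⁴ / 10⁻³) = −102.9 dBm

−102.9 dBm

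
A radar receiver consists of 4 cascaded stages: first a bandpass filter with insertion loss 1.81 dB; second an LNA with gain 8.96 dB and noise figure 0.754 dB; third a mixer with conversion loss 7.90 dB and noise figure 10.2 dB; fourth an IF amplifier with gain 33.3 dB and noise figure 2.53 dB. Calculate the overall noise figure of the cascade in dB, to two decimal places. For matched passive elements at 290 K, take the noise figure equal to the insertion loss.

6.60 dB

Convert to linear (a loss of L dB is a gain of −L dB): F_i = 10^(NF_i/10), G_i = 10^(G_i,dB/10)
  Stage 1: F_1 = 10^(1.81/10) = 1.517, G_1 = 10^(−1.81/10) = 0.6592
  Stage 2: F_2 = 10^(0.754/10) = 1.190, G_2 = 10^(8.96/10) = 7.870
  Stage 3: F_3 = 10^(10.2/10) = 10.47, G_3 = 10^(−7.90/10) = 0.1622
  Stage 4: F_4 = 10^(2.53/10) = 1.791, G_4 = 10^(33.3/10) = 2138
Friis cascade:
  F = 1.517 + (1.190 − 1)/0.6592 + (10.47 − 1)/5.188 + (1.791 − 1)/0.8414 = 4.570
NF = 10 log₁₀(4.570) = 6.60 dB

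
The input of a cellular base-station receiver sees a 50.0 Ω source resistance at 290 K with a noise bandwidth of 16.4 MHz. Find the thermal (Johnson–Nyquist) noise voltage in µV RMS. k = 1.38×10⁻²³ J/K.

V_n = √(4kTRB)
4kTRB = 4 × 1.38×10⁻²³ × 290 × 5.00×10¹ × 1.64×10⁷ = 1.31×10⁻¹¹ V²
V_n = √(1.31×10⁻¹¹) = 3.62×10⁻⁶ V = 3.62 µV

3.62 µV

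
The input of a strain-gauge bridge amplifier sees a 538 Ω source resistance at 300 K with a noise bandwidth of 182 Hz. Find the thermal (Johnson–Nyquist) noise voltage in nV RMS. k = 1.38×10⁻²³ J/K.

40.3 nV

V_n = √(4kTRB)
4kTRB = 4 × 1.38×10⁻²³ × 300 × 5.38×10² × 1.82×10² = 1.62×10⁻¹⁵ V²
V_n = √(1.62×10⁻¹⁵) = 4.03×10⁻⁸ V = 40.3 nV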